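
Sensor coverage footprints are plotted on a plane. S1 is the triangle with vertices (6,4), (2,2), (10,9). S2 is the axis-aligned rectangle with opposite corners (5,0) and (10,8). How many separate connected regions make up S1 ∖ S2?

2

S1 ∖ S2 splits into 2 disjoint pieces (area 1.6875, area 0.1714).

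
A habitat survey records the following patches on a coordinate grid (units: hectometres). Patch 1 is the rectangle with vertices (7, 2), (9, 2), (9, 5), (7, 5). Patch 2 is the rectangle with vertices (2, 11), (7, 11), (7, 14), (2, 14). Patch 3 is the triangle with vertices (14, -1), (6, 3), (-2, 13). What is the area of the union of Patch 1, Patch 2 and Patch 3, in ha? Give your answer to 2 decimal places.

By inclusion–exclusion:
Individual areas: |Patch 1| = 6, |Patch 2| = 15, |Patch 3| = 24.
|Patch 1∩Patch 2| = 0 (no overlap).
|Patch 1∩Patch 3| = 4.2411.
|Patch 2∩Patch 3| = 0.
|Patch 1∩Patch 2∩Patch 3| = 0.
|Patch 1 ∪ Patch 2 ∪ Patch 3| = 45 − 4.2411 + 0 = 40.76.

40.76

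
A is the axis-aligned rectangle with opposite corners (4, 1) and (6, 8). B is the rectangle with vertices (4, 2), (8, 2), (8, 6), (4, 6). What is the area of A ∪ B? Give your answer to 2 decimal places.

By inclusion–exclusion:
Individual areas: |A| = 14, |B| = 16.
|A∩B|: x∈[4,6], y∈[2,6] → 2·4 = 8.
|A ∪ B| = 30 − 8 = 22.00.

22.00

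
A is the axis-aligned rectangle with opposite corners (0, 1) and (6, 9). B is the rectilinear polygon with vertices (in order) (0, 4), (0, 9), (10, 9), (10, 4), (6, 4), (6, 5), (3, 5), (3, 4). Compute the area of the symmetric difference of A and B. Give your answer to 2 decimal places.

|A| = 48, |B| = 47, |A∩B| = 27.
|A △ B| = |A| + |B| − 2·|A∩B| = 48 + 47 − 54 = 41.00.

41.00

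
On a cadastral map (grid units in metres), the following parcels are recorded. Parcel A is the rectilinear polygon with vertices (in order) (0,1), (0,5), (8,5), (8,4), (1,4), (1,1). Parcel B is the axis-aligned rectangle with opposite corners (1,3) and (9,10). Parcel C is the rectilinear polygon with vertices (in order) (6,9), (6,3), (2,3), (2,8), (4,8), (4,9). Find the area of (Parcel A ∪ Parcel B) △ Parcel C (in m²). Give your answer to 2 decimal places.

38.00

|Parcel A ∪ Parcel B| = 60.
|(Parcel A ∪ Parcel B) ∩ Parcel C| = 22.
|(Parcel A ∪ Parcel B) △ Parcel C| = 60 + 22 − 44 = 38.00.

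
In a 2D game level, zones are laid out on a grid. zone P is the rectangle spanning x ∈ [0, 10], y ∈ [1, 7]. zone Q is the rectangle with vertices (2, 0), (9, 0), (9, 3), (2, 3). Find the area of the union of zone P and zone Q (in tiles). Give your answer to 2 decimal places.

By inclusion–exclusion:
Individual areas: |zone P| = 60, |zone Q| = 21.
|zone P∩zone Q|: x∈[2,9], y∈[1,3] → 7·2 = 14.
|zone P ∪ zone Q| = 81 − 14 = 67.00.

67.00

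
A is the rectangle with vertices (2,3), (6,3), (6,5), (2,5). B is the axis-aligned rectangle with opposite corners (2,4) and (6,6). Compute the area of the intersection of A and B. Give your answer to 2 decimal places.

|A∩B|: x∈[2,6], y∈[4,5] → 4·1 = 4.

4.00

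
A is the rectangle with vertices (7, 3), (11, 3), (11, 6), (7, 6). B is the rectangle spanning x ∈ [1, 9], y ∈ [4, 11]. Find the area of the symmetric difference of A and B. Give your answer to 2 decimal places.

|A∩B|: x∈[7,9], y∈[4,6] → 2·2 = 4.
|A △ B| = |A| + |B| − 2·|A∩B| = 12 + 56 − 8 = 60.00.

60.00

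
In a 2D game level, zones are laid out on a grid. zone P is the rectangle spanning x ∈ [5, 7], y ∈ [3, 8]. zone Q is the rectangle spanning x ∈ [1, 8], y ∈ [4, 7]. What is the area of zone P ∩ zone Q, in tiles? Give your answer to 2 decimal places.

|zone P∩zone Q|: x∈[5,7], y∈[4,7] → 2·3 = 6.

6.00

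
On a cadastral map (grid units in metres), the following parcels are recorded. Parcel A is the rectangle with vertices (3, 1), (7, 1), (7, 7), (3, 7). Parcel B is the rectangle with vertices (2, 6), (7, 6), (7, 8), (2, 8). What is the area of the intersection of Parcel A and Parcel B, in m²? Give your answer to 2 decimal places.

4.00

|Parcel A∩Parcel B|: x∈[3,7], y∈[6,7] → 4·1 = 4.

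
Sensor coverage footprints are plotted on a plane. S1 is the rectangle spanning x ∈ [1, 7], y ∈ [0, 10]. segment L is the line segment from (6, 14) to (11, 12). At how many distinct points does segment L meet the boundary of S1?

0

The segment lies entirely outside S1 and never meets its boundary.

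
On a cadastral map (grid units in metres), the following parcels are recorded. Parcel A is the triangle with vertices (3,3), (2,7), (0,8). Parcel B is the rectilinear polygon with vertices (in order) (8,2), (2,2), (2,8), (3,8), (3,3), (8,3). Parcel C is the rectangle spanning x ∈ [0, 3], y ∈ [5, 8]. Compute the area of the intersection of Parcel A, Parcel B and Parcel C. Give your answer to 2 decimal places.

The intersection is the polygon with vertices (2,7), (2.5,5), (2,5).
By the shoelace formula its area is 0.50.

0.50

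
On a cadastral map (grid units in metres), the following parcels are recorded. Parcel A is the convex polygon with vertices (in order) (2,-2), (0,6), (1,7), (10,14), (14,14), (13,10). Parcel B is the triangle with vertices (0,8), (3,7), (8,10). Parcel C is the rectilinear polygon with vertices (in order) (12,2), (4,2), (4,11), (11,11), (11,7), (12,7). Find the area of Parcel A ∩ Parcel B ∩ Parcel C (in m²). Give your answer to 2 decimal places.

The intersection is the polygon with vertices (8,10), (4,7.6), (4,9).
By the shoelace formula its area is 2.80.

2.80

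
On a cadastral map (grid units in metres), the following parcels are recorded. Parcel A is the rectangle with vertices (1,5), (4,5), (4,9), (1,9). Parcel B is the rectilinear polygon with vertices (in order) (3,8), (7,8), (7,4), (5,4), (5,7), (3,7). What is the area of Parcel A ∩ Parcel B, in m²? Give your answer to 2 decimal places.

The intersection is the polygon with vertices (4,7), (3,7), (3,8), (4,8).
By the shoelace formula its area is 1.00.

1.00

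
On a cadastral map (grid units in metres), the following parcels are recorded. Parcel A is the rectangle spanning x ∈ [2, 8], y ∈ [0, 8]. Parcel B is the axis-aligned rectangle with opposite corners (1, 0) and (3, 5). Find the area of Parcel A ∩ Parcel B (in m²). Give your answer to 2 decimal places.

|Parcel A∩Parcel B|: x∈[2,3], y∈[0,5] → 1·5 = 5.

5.00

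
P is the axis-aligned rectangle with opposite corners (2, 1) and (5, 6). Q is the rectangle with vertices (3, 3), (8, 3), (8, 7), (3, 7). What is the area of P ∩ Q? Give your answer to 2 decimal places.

6.00

|P∩Q|: x∈[3,5], y∈[3,6] → 2·3 = 6.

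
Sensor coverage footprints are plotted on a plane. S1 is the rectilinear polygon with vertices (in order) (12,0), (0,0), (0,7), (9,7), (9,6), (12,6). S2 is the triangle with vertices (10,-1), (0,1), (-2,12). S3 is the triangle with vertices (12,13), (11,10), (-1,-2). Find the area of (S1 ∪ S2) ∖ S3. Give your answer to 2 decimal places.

|S1 ∪ S2| = 95.5769.
|(S1 ∪ S2) ∩ S3| = 5.1333.
|(S1 ∪ S2) ∖ S3| = 95.5769 − 5.1333 = 90.44.

90.44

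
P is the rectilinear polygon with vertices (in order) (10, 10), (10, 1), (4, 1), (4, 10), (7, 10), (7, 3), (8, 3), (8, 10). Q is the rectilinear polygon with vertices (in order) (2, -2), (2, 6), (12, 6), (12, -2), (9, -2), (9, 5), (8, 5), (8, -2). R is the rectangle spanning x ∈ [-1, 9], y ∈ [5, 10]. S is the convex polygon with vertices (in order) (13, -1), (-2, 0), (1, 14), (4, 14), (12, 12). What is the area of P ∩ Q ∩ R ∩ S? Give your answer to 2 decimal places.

4.00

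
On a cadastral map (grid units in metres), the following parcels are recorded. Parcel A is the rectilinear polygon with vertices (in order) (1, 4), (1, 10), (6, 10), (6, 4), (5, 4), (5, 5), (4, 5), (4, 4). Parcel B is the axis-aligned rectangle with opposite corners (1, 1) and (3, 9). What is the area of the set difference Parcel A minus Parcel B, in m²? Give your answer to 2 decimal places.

19.00

|Parcel A| = 29, |Parcel A∩Parcel B| = 10.
|Parcel A ∖ Parcel B| = |Parcel A| − |Parcel A∩Parcel B| = 29 − 10 = 19.00.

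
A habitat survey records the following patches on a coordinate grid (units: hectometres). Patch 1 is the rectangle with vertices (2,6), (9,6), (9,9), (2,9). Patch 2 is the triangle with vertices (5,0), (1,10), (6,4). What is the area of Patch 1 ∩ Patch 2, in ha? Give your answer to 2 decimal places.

The intersection is the polygon with vertices (2,8.8), (4.333,6), (2.6,6), (2,7.5).
By the shoelace formula its area is 2.82.

2.82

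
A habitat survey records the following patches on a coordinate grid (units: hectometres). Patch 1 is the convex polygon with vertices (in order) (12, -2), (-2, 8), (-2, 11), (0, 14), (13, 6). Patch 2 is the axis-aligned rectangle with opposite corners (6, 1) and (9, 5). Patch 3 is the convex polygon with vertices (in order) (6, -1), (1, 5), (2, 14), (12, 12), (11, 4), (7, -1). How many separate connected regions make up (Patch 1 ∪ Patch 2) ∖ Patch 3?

(Patch 1 ∪ Patch 2) ∖ Patch 3 splits into 2 disjoint pieces (area 21.5245, area 19.3795).

2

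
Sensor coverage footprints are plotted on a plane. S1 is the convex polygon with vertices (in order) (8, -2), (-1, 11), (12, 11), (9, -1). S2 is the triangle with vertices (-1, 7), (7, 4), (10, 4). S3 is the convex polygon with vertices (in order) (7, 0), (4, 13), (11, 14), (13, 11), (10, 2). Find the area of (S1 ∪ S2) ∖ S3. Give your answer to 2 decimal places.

37.84

|S1 ∪ S2| = 89.6529.
|(S1 ∪ S2) ∩ S3| = 51.8115.
|(S1 ∪ S2) ∖ S3| = 89.6529 − 51.8115 = 37.84.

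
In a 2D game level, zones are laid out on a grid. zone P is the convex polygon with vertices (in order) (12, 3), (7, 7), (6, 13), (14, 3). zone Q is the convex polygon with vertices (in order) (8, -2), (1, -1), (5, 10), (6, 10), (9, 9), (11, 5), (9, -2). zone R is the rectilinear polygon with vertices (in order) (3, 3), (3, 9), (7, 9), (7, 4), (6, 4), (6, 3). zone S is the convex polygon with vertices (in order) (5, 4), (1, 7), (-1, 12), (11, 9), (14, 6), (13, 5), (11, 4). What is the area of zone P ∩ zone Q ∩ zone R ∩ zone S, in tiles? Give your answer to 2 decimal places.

0.33

The intersection is the polygon with vertices (7,9), (7,7), (6.667,9).
By the shoelace formula its area is 0.33.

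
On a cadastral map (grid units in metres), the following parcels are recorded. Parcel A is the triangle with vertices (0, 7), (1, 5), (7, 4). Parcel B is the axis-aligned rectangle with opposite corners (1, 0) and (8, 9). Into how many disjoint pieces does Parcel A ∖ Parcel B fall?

1

Parcel A ∖ Parcel B is a single connected region.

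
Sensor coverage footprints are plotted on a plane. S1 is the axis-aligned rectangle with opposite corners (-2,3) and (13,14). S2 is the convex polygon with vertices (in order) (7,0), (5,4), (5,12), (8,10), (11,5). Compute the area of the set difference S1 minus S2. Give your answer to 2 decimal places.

|S1| = 165, |S1∩S2| = 35.65.
|S1 ∖ S2| = |S1| − |S1∩S2| = 165 − 35.65 = 129.35.

129.35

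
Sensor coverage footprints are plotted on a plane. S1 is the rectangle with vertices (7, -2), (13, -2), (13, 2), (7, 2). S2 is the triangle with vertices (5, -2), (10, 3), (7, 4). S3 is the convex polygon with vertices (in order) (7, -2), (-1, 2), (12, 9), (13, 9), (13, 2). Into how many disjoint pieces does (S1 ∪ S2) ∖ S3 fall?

(S1 ∪ S2) ∖ S3 splits into 2 disjoint pieces (area 12, area 0.1905).

2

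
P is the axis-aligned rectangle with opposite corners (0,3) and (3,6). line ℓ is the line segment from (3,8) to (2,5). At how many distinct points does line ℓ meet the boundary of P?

1

The segment meets the boundary at (2.333,6).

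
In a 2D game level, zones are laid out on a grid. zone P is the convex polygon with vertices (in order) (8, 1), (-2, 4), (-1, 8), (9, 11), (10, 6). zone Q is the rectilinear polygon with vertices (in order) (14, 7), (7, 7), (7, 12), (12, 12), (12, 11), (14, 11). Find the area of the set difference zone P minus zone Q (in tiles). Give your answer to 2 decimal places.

|zone P| = 77.5, |zone P∩zone Q| = 9.
|zone P ∖ zone Q| = |zone P| − |zone P∩zone Q| = 77.5 − 9 = 68.50.

68.50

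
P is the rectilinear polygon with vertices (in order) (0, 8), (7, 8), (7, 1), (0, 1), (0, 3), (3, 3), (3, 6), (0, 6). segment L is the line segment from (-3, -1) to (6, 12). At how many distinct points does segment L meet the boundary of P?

The segment meets the boundary at (3.231,8), (1.846,6).

2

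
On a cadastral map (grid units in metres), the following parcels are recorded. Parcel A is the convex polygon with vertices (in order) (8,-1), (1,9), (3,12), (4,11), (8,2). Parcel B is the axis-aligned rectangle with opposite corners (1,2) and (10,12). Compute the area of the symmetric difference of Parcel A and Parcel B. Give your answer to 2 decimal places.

65.80

|Parcel A| = 30.5, |Parcel B| = 90, |Parcel A∩Parcel B| = 27.35.
|Parcel A △ Parcel B| = |Parcel A| + |Parcel B| − 2·|Parcel A∩Parcel B| = 30.5 + 90 − 54.7 = 65.80.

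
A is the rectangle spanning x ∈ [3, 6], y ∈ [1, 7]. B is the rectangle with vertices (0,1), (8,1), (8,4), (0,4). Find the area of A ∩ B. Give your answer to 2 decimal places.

|A∩B|: x∈[3,6], y∈[1,4] → 3·3 = 9.

9.00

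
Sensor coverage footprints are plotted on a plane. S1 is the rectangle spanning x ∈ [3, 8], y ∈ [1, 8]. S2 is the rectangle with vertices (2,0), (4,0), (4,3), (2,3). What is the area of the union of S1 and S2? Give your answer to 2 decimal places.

39.00

By inclusion–exclusion:
Individual areas: |S1| = 35, |S2| = 6.
|S1∩S2|: x∈[3,4], y∈[1,3] → 1·2 = 2.
|S1 ∪ S2| = 41 − 2 = 39.00.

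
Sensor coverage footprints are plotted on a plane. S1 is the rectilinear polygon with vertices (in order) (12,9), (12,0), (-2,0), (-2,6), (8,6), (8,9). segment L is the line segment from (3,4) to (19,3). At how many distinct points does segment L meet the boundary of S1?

The segment meets the boundary at (12,3.438).

1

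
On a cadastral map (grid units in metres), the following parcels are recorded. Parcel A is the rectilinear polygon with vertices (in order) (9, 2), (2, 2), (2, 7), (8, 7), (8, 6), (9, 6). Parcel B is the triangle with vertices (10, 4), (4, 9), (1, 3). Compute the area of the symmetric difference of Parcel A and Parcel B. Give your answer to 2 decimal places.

18.13

|Parcel A| = 34, |Parcel B| = 25.5, |Parcel A∩Parcel B| = 20.6833.
|Parcel A △ Parcel B| = |Parcel A| + |Parcel B| − 2·|Parcel A∩Parcel B| = 34 + 25.5 − 41.3667 = 18.13.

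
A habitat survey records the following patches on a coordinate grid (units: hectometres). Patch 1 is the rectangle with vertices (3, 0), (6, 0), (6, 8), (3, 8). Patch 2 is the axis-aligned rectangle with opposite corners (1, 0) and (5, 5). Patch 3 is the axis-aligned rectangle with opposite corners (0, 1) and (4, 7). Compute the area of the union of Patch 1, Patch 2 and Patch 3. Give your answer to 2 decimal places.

44.00

By inclusion–exclusion:
Individual areas: |Patch 1| = 24, |Patch 2| = 20, |Patch 3| = 24.
|Patch 1∩Patch 2|: x∈[3,5], y∈[0,5] → 2·5 = 10.
|Patch 1∩Patch 3|: x∈[3,4], y∈[1,7] → 1·6 = 6.
|Patch 2∩Patch 3|: x∈[1,4], y∈[1,5] → 3·4 = 12.
|Patch 1∩Patch 2∩Patch 3| = 4.
|Patch 1 ∪ Patch 2 ∪ Patch 3| = 68 − 28 + 4 = 44.00.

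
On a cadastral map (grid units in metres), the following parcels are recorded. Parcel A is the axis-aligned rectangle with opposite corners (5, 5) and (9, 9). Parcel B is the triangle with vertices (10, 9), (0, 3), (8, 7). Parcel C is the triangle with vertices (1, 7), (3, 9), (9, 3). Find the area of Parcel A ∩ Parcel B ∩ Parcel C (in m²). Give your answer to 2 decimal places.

0.44

The intersection is the polygon with vertices (5,5.5), (5,6), (5.625,6.375), (6,6).
By the shoelace formula its area is 0.44.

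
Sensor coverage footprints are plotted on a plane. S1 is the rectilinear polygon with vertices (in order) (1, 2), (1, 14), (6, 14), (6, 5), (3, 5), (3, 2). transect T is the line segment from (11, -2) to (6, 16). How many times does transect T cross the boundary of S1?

The segment lies entirely outside S1 and never meets its boundary.

0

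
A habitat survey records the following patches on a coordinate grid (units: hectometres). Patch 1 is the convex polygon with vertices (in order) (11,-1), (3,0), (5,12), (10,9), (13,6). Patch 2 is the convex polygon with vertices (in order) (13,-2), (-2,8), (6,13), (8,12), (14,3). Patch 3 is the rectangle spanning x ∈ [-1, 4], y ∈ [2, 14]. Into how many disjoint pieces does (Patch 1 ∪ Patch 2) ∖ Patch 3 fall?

(Patch 1 ∪ Patch 2) ∖ Patch 3 splits into 2 disjoint pieces (area 104.6217, area 0.6458).

2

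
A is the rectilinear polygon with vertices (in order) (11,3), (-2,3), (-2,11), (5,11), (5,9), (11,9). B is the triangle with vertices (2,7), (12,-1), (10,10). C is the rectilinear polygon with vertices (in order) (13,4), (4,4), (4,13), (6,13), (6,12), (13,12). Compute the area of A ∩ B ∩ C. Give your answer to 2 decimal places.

The intersection is the polygon with vertices (4,5.4), (4,7.75), (7.333,9), (10.182,9), (11,4.5), (11,4), (5.75,4).
By the shoelace formula its area is 29.85.

29.85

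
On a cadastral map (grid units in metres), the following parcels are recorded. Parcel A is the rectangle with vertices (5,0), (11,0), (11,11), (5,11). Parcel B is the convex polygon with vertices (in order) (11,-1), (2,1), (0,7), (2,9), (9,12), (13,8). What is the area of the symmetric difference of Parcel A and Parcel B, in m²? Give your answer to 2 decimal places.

51.19

|Parcel A| = 66, |Parcel B| = 114.5, |Parcel A∩Parcel B| = 64.6548.
|Parcel A △ Parcel B| = |Parcel A| + |Parcel B| − 2·|Parcel A∩Parcel B| = 66 + 114.5 − 129.3095 = 51.19.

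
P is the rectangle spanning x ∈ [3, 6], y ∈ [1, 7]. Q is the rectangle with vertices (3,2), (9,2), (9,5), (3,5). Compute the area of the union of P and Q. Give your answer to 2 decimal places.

By inclusion–exclusion:
Individual areas: |P| = 18, |Q| = 18.
|P∩Q|: x∈[3,6], y∈[2,5] → 3·3 = 9.
|P ∪ Q| = 36 − 9 = 27.00.

27.00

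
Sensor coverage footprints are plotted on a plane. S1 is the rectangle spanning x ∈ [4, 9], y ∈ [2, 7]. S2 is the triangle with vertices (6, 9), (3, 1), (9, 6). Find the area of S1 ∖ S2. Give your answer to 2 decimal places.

12.18

|S1| = 25, |S1∩S2| = 12.8167.
|S1 ∖ S2| = |S1| − |S1∩S2| = 25 − 12.8167 = 12.18.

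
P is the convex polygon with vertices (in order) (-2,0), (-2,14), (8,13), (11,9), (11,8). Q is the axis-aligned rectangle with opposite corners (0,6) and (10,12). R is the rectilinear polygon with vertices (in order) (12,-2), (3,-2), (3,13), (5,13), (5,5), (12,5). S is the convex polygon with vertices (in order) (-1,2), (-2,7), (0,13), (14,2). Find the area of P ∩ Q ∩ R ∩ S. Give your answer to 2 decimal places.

7.71

The intersection is the polygon with vertices (3,10.643), (5,9.071), (5,6), (3,6).
By the shoelace formula its area is 7.71.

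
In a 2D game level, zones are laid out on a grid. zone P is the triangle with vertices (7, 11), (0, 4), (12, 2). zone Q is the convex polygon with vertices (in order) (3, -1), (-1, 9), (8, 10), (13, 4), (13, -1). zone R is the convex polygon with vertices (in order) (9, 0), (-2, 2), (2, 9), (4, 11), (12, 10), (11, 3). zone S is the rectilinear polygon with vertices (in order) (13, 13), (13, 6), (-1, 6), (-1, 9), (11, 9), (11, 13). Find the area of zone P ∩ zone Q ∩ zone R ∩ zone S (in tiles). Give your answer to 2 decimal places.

The intersection is the polygon with vertices (9.778,6), (2,6), (5,9), (8.111,9).
By the shoelace formula its area is 16.33.

16.33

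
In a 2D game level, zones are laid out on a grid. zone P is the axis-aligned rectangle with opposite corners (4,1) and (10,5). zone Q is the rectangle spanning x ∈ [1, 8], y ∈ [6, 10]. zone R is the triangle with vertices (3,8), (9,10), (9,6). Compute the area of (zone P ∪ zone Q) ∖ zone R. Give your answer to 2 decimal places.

43.67

|zone P ∪ zone Q| = 52.
|(zone P ∪ zone Q) ∩ zone R| = 8.3333.
|(zone P ∪ zone Q) ∖ zone R| = 52 − 8.3333 = 43.67.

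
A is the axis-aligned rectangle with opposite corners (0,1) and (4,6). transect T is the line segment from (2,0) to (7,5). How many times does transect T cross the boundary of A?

2

The segment meets the boundary at (4,2), (3,1).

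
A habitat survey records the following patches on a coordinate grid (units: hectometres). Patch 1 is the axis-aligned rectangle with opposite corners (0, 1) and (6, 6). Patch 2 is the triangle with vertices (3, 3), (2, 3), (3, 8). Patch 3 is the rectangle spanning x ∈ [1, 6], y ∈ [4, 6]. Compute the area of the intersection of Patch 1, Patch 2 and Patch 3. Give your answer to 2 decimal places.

The intersection is the polygon with vertices (3,4), (2.2,4), (2.6,6), (3,6).
By the shoelace formula its area is 1.20.

1.20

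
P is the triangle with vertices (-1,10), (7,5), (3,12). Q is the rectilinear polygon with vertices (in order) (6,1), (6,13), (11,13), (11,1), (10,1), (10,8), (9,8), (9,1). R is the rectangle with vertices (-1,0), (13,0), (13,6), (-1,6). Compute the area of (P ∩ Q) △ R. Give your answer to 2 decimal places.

|P ∩ Q| = 0.5625.
|(P ∩ Q) ∩ R| = 0.4018.
|(P ∩ Q) △ R| = 0.5625 + 84 − 0.8036 = 83.76.

83.76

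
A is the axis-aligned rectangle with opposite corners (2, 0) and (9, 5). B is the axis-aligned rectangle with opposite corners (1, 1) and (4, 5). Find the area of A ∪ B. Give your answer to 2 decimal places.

39.00

By inclusion–exclusion:
Individual areas: |A| = 35, |B| = 12.
|A∩B|: x∈[2,4], y∈[1,5] → 2·4 = 8.
|A ∪ B| = 47 − 8 = 39.00.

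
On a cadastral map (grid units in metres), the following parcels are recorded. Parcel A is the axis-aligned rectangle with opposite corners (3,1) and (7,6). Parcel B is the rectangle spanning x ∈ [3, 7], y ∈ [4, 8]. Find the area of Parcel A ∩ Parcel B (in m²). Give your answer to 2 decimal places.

8.00

|Parcel A∩Parcel B|: x∈[3,7], y∈[4,6] → 4·2 = 8.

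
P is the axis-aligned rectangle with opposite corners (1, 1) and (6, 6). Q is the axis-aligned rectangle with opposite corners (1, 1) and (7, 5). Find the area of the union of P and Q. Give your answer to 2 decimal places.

29.00

By inclusion–exclusion:
Individual areas: |P| = 25, |Q| = 24.
|P∩Q|: x∈[1,6], y∈[1,5] → 5·4 = 20.
|P ∪ Q| = 49 − 20 = 29.00.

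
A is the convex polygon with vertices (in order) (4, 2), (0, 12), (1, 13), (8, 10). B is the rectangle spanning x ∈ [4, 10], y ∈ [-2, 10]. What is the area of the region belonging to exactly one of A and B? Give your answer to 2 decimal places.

|A| = 41, |B| = 72, |A∩B| = 16.
|A △ B| = |A| + |B| − 2·|A∩B| = 41 + 72 − 32 = 81.00.

81.00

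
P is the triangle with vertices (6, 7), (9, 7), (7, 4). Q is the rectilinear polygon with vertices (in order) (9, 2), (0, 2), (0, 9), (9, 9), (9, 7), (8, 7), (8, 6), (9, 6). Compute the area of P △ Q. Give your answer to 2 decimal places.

58.83

|P| = 4.5, |Q| = 62, |P∩Q| = 3.8333.
|P △ Q| = |P| + |Q| − 2·|P∩Q| = 4.5 + 62 − 7.6667 = 58.83.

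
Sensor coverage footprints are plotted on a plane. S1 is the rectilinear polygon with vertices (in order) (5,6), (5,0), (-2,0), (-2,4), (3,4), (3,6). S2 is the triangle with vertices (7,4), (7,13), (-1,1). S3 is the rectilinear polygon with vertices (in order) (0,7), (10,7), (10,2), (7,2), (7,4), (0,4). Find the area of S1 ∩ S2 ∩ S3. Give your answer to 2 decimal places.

4.00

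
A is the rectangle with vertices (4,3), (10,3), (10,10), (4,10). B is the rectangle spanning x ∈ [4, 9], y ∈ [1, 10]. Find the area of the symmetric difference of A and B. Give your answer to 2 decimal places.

|A∩B|: x∈[4,9], y∈[3,10] → 5·7 = 35.
|A △ B| = |A| + |B| − 2·|A∩B| = 42 + 45 − 70 = 17.00.

17.00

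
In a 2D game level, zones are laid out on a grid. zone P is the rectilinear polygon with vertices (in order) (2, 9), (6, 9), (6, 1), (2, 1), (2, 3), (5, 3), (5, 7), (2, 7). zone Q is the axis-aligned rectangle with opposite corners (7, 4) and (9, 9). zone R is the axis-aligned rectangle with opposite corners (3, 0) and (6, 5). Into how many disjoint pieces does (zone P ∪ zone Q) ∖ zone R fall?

(zone P ∪ zone Q) ∖ zone R splits into 3 disjoint pieces (area 10, area 2, area 10).

3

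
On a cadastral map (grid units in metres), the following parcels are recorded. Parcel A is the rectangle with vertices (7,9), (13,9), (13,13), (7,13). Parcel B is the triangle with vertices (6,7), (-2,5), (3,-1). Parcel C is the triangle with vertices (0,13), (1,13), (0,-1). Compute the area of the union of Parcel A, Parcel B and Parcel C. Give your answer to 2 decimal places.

58.89

By inclusion–exclusion:
Individual areas: |Parcel A| = 24, |Parcel B| = 29, |Parcel C| = 7.
|Parcel A∩Parcel B| = 0.
|Parcel A∩Parcel C| = 0.
|Parcel B∩Parcel C| = 1.11.
|Parcel A∩Parcel B∩Parcel C| = 0.
|Parcel A ∪ Parcel B ∪ Parcel C| = 60 − 1.11 + 0 = 58.89.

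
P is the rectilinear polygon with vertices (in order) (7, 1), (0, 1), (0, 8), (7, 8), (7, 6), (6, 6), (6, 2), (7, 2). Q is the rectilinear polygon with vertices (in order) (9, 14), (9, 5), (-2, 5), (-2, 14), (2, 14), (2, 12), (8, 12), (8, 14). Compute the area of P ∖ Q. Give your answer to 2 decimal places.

25.00

|P| = 45, |P∩Q| = 20.
|P ∖ Q| = |P| − |P∩Q| = 45 − 20 = 25.00.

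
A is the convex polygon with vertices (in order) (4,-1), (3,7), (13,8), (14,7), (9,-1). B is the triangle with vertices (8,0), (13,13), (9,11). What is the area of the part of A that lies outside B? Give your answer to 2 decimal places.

60.83

|A| = 69.5, |A∩B| = 8.6697.
|A ∖ B| = |A| − |A∩B| = 69.5 − 8.6697 = 60.83.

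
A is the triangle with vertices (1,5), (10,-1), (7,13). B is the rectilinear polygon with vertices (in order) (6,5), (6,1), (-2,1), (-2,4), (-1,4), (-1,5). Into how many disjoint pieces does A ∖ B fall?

1

A ∖ B is a single connected region.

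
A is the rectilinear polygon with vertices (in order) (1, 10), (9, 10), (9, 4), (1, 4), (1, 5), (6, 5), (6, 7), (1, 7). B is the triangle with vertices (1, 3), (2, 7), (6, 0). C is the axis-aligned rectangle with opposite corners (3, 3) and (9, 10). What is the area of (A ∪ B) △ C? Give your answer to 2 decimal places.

27.41

|A ∪ B| = 47.4464.
|(A ∪ B) ∩ C| = 31.0179.
|(A ∪ B) △ C| = 47.4464 + 42 − 62.0357 = 27.41.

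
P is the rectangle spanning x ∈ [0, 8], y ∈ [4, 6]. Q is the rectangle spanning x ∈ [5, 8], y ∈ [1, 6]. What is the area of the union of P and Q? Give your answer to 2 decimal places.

By inclusion–exclusion:
Individual areas: |P| = 16, |Q| = 15.
|P∩Q|: x∈[5,8], y∈[4,6] → 3·2 = 6.
|P ∪ Q| = 31 − 6 = 25.00.

25.00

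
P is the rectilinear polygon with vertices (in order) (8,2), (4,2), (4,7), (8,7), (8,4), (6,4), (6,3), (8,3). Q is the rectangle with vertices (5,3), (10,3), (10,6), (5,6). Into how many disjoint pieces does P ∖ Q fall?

1

P ∖ Q is a single connected region.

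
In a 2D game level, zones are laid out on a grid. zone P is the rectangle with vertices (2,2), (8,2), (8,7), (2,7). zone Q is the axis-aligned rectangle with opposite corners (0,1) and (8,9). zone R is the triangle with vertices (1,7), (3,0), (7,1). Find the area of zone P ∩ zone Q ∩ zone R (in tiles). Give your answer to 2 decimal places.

The intersection is the polygon with vertices (2.429,2), (2,3.5), (2,6), (6,2).
By the shoelace formula its area is 7.68.

7.68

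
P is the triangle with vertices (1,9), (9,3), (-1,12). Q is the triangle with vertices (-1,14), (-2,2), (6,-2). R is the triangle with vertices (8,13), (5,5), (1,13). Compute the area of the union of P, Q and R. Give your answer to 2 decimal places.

By inclusion–exclusion:
Individual areas: |P| = 6, |Q| = 50, |R| = 28.
|P∩Q| = 1.0451.
|P∩R| = 0.9762.
|Q∩R| = 0.
|P∩Q∩R| = 0.
|P ∪ Q ∪ R| = 84 − 2.0212 + 0 = 81.98.

81.98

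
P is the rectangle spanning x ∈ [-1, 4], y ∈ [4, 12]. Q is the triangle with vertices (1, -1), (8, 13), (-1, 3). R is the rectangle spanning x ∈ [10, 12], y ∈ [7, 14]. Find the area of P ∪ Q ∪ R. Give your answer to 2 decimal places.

72.91

By inclusion–exclusion:
Individual areas: |P| = 40, |Q| = 28, |R| = 14.
|P∩Q| = 9.0889.
|P∩R| = 0 (no overlap).
|Q∩R| = 0.
|P∩Q∩R| = 0.
|P ∪ Q ∪ R| = 82 − 9.0889 + 0 = 72.91.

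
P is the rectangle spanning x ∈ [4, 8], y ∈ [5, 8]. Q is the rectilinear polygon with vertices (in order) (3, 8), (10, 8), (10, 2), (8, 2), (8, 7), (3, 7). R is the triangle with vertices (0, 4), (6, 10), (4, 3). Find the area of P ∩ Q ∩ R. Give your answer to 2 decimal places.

The intersection is the polygon with vertices (4,7), (4,8), (5.429,8), (5.143,7).
By the shoelace formula its area is 1.29.

1.29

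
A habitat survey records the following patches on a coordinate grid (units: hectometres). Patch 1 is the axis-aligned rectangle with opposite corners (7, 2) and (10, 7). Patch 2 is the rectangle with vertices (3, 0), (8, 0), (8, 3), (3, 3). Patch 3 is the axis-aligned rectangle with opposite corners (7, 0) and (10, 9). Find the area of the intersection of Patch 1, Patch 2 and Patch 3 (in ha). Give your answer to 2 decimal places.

The intersection is the polygon with vertices (7,3), (8,3), (8,2), (7,2).
By the shoelace formula its area is 1.00.

1.00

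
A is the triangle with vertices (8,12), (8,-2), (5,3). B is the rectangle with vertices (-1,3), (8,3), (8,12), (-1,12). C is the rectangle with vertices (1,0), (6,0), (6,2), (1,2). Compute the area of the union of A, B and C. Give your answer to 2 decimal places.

98.37

By inclusion–exclusion:
Individual areas: |A| = 21, |B| = 81, |C| = 10.
|A∩B| = 13.5.
|A∩C| = 0.1333.
|B∩C| = 0 (no overlap).
|A∩B∩C| = 0.
|A ∪ B ∪ C| = 112 − 13.6333 + 0 = 98.37.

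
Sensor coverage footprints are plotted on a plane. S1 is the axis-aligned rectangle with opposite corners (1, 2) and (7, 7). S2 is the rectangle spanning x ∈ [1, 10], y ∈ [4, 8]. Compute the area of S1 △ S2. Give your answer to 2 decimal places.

30.00

|S1∩S2|: x∈[1,7], y∈[4,7] → 6·3 = 18.
|S1 △ S2| = |S1| + |S2| − 2·|S1∩S2| = 30 + 36 − 36 = 30.00.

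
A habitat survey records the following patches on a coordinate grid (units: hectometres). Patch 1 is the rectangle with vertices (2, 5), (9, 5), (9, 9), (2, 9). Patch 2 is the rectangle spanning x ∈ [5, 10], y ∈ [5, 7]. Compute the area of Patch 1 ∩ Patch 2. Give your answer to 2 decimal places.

8.00

|Patch 1∩Patch 2|: x∈[5,9], y∈[5,7] → 4·2 = 8.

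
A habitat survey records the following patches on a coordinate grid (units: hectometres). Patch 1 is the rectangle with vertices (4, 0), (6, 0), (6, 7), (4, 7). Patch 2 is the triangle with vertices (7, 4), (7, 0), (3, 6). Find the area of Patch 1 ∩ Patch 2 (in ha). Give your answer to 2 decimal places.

4.00

The intersection is the polygon with vertices (6,1.5), (4,4.5), (4,5.5), (6,4.5).
By the shoelace formula its area is 4.00.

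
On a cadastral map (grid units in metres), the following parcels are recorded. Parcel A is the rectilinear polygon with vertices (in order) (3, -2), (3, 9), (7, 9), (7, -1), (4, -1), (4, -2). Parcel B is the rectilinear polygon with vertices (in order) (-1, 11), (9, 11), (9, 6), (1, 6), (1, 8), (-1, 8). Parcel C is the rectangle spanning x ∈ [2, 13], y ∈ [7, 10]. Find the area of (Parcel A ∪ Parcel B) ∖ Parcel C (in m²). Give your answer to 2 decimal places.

|Parcel A ∪ Parcel B| = 75.
|(Parcel A ∪ Parcel B) ∩ Parcel C| = 21.
|(Parcel A ∪ Parcel B) ∖ Parcel C| = 75 − 21 = 54.00.

54.00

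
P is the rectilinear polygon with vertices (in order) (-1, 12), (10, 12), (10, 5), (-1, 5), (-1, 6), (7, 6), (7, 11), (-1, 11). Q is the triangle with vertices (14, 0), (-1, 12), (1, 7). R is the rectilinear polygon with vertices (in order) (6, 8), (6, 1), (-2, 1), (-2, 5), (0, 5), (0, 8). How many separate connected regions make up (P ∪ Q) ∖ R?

2

(P ∪ Q) ∖ R splits into 2 disjoint pieces (area 43.6192, area 1).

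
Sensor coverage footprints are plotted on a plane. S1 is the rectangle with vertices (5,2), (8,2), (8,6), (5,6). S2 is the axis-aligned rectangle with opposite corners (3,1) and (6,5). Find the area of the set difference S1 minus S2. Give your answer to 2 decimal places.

9.00

|S1∩S2|: x∈[5,6], y∈[2,5] → 1·3 = 3.
|S1| = 12.
|S1 ∖ S2| = |S1| − |S1∩S2| = 12 − 3 = 9.00.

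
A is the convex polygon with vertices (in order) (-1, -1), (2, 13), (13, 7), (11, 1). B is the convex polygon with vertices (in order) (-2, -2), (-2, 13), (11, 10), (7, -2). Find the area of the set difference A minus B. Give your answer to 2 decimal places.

|A| = 120, |A∩B| = 97.6881.
|A ∖ B| = |A| − |A∩B| = 120 − 97.6881 = 22.31.

22.31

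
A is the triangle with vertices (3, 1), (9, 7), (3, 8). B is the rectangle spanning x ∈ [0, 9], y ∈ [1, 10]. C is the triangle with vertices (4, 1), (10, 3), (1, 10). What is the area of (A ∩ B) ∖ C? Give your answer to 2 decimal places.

6.70

|A ∩ B| = 21.
|(A ∩ B) ∩ C| = 14.3002.
|(A ∩ B) ∖ C| = 21 − 14.3002 = 6.70.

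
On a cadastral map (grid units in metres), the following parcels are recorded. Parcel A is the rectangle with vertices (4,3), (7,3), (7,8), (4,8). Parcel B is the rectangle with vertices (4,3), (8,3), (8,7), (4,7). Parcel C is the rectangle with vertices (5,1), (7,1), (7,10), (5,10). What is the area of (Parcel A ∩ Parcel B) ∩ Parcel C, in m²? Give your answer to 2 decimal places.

The region (Parcel A ∩ Parcel B) ∩ Parcel C is the polygon with vertices (5,3), (5,7), (7,7), (7,3).
By the shoelace formula its area is 8.00.

8.00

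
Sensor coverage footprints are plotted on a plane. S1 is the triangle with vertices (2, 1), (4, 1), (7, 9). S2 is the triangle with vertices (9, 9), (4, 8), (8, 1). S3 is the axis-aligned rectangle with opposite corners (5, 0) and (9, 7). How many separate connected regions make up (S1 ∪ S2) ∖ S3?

(S1 ∪ S2) ∖ S3 splits into 2 disjoint pieces (area 5.8667, area 7.1497).

2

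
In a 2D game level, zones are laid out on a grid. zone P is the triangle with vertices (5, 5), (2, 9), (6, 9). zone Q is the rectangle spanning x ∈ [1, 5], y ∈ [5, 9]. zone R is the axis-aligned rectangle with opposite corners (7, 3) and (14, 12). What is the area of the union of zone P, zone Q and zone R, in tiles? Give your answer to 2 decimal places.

By inclusion–exclusion:
Individual areas: |zone P| = 8, |zone Q| = 16, |zone R| = 63.
|zone P∩zone Q| = 6.
|zone P∩zone R| = 0.
|zone Q∩zone R| = 0 (no overlap).
|zone P∩zone Q∩zone R| = 0.
|zone P ∪ zone Q ∪ zone R| = 87 − 6 + 0 = 81.00.

81.00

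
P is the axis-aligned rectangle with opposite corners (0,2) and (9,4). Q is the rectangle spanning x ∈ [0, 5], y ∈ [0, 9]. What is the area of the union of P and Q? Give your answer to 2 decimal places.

By inclusion–exclusion:
Individual areas: |P| = 18, |Q| = 45.
|P∩Q|: x∈[0,5], y∈[2,4] → 5·2 = 10.
|P ∪ Q| = 63 − 10 = 53.00.

53.00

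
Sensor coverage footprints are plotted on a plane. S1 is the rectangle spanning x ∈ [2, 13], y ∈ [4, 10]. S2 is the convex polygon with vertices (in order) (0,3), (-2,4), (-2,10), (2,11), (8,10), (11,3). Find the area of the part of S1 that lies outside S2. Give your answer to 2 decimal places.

|S1| = 66, |S1∩S2| = 43.7143.
|S1 ∖ S2| = |S1| − |S1∩S2| = 66 − 43.7143 = 22.29.

22.29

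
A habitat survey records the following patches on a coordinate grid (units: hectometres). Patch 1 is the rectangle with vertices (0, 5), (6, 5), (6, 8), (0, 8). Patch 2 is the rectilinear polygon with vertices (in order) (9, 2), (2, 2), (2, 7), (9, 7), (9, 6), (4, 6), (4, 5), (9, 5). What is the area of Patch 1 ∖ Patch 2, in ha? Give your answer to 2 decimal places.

|Patch 1| = 18, |Patch 1∩Patch 2| = 6.
|Patch 1 ∖ Patch 2| = |Patch 1| − |Patch 1∩Patch 2| = 18 − 6 = 12.00.

12.00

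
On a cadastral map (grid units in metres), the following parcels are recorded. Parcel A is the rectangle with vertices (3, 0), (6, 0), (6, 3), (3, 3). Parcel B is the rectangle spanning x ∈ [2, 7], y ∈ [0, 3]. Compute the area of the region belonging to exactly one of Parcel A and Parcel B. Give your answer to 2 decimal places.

|Parcel A∩Parcel B|: x∈[3,6], y∈[0,3] → 3·3 = 9.
|Parcel A △ Parcel B| = |Parcel A| + |Parcel B| − 2·|Parcel A∩Parcel B| = 9 + 15 − 18 = 6.00.

6.00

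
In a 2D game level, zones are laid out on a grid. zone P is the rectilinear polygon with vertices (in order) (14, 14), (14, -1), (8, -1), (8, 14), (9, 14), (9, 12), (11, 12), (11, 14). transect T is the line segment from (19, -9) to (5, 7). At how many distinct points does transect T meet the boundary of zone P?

2

The segment meets the boundary at (8,3.571), (12,-1).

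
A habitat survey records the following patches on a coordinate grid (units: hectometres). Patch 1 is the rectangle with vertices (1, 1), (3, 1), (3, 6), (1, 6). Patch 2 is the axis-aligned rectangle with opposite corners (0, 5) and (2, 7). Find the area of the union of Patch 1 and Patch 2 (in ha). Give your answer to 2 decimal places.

13.00

By inclusion–exclusion:
Individual areas: |Patch 1| = 10, |Patch 2| = 4.
|Patch 1∩Patch 2|: x∈[1,2], y∈[5,6] → 1·1 = 1.
|Patch 1 ∪ Patch 2| = 14 − 1 = 13.00.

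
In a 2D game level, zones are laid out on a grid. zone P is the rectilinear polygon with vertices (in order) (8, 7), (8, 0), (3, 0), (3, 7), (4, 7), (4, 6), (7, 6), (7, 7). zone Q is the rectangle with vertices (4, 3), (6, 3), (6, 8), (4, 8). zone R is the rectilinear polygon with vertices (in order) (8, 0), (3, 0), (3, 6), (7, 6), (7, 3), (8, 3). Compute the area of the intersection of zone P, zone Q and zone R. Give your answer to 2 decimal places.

6.00

The intersection is the polygon with vertices (6,3), (4,3), (4,6), (6,6).
By the shoelace formula its area is 6.00.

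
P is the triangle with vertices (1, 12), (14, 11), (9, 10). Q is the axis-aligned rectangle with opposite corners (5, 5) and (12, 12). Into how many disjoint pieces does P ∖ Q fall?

2

P ∖ Q splits into 2 disjoint pieces (area 1.3846, area 0.5538).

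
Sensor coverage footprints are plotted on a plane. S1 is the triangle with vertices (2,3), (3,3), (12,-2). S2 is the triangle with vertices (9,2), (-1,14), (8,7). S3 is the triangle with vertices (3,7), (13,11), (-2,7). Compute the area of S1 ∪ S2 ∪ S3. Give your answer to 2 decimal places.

By inclusion–exclusion:
Individual areas: |S1| = 2.5, |S2| = 19, |S3| = 10.
|S1∩S2| = 0.
|S1∩S3| = 0.
|S2∩S3| = 2.0374.
|S1∩S2∩S3| = 0.
|S1 ∪ S2 ∪ S3| = 31.5 − 2.0374 + 0 = 29.46.

29.46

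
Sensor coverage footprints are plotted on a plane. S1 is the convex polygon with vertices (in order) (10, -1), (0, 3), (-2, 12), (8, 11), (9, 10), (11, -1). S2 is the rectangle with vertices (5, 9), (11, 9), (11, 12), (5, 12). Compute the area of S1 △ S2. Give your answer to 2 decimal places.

|S1| = 110.5, |S2| = 18, |S1∩S2| = 8.0409.
|S1 △ S2| = |S1| + |S2| − 2·|S1∩S2| = 110.5 + 18 − 16.0818 = 112.42.

112.42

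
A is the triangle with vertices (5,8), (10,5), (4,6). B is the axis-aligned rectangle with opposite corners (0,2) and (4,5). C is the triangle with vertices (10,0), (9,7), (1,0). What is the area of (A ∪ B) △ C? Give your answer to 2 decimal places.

|A ∪ B| = 18.5.
|(A ∪ B) ∩ C| = 1.265.
|(A ∪ B) △ C| = 18.5 + 31.5 − 2.5299 = 47.47.

47.47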